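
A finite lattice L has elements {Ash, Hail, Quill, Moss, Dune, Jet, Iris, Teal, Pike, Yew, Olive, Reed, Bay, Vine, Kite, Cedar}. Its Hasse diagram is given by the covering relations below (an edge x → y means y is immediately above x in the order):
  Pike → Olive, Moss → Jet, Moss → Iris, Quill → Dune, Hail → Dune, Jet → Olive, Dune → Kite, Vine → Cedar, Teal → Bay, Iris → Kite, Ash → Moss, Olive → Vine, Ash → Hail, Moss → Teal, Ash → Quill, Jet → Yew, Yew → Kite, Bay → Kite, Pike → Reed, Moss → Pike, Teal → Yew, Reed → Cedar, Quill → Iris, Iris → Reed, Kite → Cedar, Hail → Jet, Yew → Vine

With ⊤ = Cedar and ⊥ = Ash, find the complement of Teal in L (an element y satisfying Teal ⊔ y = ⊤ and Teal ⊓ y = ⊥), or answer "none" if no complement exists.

For every candidate y, either Teal ∨ y ≠ Cedar or Teal ∧ y ≠ Ash; no complement exists.

none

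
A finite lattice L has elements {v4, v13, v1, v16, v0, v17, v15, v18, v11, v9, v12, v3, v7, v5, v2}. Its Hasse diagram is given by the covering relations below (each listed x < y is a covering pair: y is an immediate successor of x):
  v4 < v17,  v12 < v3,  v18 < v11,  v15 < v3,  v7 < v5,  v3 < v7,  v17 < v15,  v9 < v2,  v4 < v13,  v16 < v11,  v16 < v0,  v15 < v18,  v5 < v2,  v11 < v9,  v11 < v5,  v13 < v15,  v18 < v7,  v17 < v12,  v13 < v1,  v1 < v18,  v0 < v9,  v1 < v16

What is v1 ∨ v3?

Common upper bounds of {v1, v3}: v2, v5, v7.
The least among these is v7.

v7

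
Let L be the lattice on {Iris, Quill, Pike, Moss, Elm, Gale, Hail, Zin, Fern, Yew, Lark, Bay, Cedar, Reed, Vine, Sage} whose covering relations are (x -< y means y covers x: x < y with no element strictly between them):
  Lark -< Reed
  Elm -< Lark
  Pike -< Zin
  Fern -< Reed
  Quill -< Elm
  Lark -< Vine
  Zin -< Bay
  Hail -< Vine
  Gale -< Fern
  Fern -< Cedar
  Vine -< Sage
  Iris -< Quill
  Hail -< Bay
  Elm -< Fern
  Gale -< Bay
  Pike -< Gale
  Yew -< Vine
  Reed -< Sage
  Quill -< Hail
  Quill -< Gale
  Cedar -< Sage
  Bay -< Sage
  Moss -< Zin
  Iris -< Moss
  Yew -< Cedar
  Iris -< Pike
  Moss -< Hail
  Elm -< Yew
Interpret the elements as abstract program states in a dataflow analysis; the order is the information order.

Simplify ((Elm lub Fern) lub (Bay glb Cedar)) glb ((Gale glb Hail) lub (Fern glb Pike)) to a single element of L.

Elm ∨ Fern = Fern
Bay ∧ Cedar = Gale
Fern ∨ Gale = Fern
Gale ∧ Hail = Quill
Fern ∧ Pike = Pike
Quill ∨ Pike = Gale
Fern ∧ Gale = Gale

Gale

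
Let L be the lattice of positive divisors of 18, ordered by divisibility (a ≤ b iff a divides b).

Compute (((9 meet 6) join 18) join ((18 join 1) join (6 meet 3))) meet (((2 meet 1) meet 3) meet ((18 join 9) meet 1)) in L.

9 ∧ 6 = 3
3 ∨ 18 = 18
18 ∨ 1 = 18
6 ∧ 3 = 3
18 ∨ 3 = 18
18 ∨ 18 = 18
2 ∧ 1 = 1
1 ∧ 3 = 1
18 ∨ 9 = 18
18 ∧ 1 = 1
1 ∧ 1 = 1
18 ∧ 1 = 1

1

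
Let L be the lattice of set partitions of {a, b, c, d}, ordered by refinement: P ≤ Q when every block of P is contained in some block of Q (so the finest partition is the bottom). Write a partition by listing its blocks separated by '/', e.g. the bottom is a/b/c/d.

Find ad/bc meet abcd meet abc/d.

The meet (common refinement) of ad/bc, abcd, abc/d intersects blocks pairwise, giving a/bc/d.

a/bc/d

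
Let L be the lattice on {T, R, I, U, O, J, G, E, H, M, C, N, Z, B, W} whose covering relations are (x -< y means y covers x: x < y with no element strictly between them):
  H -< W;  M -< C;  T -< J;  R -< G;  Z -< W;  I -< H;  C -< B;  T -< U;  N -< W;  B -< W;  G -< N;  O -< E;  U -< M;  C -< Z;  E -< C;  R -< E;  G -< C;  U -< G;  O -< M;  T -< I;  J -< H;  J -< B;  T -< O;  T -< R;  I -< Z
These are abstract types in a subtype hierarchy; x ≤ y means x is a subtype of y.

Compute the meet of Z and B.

C

Common lower bounds of {Z, B}: C, E, G, M, O, R, T, U.
The greatest among these is C.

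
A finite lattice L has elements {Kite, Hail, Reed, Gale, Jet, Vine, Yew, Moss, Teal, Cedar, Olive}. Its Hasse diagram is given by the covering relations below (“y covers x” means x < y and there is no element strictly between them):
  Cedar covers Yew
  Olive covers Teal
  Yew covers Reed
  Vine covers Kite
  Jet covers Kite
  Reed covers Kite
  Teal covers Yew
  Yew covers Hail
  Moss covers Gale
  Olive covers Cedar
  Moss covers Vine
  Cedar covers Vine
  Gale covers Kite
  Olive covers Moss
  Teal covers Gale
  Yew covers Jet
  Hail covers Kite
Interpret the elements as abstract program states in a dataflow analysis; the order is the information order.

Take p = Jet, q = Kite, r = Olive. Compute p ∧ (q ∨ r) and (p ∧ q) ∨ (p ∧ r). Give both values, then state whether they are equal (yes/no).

Jet; Jet; yes

q ∨ r = Olive, so p ∧ (q ∨ r) = Jet ∧ Olive = Jet.
p ∧ q = Kite and p ∧ r = Jet, so (p ∧ q) ∨ (p ∧ r) = Kite ∨ Jet = Jet.
Equal: yes.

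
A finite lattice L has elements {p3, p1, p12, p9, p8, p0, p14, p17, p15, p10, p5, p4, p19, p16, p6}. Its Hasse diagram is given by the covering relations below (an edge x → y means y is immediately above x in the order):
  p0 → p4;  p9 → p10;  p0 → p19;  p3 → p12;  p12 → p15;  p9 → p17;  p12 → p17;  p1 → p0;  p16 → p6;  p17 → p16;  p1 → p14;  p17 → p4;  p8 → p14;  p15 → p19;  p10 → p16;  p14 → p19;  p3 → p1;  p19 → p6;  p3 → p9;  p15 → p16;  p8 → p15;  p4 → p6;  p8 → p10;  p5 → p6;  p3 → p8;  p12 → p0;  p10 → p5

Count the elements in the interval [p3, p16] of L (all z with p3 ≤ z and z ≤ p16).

The interval [p3, p16] = {p10, p12, p15, p16, p17, p3, p8, p9}, which has 8 elements.

8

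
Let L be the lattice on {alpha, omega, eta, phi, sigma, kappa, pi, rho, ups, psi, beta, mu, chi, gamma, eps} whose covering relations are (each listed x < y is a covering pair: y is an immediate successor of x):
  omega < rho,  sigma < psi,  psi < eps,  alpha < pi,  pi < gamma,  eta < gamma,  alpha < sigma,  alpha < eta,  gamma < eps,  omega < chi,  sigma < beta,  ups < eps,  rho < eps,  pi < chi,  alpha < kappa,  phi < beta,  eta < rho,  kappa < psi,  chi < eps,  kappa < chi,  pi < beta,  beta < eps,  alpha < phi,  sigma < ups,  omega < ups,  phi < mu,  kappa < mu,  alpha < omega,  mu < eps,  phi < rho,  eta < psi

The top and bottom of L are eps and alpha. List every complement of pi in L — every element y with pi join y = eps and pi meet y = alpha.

mu, psi, rho, ups

Need y with pi ∨ y = eps and pi ∧ y = alpha.
Checking each element gives: mu, psi, rho, ups.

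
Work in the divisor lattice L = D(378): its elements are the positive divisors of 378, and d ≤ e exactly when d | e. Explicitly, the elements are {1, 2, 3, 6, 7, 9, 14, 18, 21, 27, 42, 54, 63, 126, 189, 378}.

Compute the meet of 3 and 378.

Common lower bounds of {3, 378}: 1, 3.
The greatest among these is 3.

3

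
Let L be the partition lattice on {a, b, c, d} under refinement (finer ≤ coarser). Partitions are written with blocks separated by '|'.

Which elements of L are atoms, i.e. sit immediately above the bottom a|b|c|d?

ab|c|d, ac|b|d, ad|b|c, a|bc|d, a|bd|c, a|b|cd

The atoms are exactly the elements that cover a|b|c|d: ab|c|d, ac|b|d, ad|b|c, a|bc|d, a|bd|c, a|b|cd.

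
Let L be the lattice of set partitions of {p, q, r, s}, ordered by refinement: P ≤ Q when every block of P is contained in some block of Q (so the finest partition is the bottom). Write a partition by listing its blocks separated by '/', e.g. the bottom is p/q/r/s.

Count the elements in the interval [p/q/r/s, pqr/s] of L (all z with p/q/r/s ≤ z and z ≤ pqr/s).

The interval [p/q/r/s, pqr/s] = {p/q/r/s, p/qr/s, pq/r/s, pqr/s, pr/q/s}, which has 5 elements.

5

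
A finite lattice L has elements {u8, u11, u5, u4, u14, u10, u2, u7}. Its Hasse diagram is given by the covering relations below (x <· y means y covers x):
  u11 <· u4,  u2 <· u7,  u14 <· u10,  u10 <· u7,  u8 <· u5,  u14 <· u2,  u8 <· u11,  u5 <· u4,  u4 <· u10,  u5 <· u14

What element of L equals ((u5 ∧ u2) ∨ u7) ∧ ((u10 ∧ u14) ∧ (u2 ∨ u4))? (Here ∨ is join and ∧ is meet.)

u5 ∧ u2 = u5
u5 ∨ u7 = u7
u10 ∧ u14 = u14
u2 ∨ u4 = u7
u14 ∧ u7 = u14
u7 ∧ u14 = u14

u14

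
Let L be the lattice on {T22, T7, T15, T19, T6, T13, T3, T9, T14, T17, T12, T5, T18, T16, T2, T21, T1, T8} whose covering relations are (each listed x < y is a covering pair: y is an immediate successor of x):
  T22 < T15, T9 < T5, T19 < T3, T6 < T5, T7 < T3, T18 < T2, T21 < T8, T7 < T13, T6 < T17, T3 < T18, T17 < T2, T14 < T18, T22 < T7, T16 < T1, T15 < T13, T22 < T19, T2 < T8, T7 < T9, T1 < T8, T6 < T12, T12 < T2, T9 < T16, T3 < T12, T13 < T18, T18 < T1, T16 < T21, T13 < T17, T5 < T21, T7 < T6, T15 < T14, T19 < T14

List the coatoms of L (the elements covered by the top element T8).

The coatoms are exactly the elements covered by T8: T1, T2, T21.

T1, T2, T21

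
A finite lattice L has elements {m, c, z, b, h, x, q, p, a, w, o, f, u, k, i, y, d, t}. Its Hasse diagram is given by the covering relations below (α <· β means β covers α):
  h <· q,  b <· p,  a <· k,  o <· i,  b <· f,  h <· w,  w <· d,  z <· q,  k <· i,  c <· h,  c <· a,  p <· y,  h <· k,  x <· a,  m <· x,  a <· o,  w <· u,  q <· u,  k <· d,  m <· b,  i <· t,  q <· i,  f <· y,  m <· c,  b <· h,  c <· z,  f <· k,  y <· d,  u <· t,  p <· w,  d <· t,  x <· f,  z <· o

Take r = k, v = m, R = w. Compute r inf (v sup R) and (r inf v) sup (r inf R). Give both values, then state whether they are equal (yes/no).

v sup R = w, so r inf (v sup R) = k inf w = h.
r inf v = m and r inf R = h, so (r inf v) sup (r inf R) = m sup h = h.
Equal: yes.

h; h; yes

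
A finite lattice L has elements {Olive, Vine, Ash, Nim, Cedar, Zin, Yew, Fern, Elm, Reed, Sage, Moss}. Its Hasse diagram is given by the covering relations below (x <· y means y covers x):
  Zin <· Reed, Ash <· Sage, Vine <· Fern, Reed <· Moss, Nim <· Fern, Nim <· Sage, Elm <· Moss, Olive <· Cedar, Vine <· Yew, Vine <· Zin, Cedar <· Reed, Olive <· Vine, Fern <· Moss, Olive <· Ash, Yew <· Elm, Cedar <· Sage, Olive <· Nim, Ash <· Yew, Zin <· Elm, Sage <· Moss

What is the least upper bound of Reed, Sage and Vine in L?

Moss

Common upper bounds of {Reed, Sage, Vine}: Moss.
The least among these is Moss.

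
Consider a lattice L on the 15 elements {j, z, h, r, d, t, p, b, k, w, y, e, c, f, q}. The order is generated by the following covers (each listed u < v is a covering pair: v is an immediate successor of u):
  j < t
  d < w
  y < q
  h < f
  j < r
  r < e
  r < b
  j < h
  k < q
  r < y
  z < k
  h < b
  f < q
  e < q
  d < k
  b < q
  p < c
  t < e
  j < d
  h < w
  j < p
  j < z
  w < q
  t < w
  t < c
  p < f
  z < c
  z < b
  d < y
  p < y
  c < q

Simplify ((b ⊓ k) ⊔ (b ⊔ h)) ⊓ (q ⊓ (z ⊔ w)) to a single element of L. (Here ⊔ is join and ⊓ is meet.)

b ∧ k = z
b ∨ h = b
z ∨ b = b
z ∨ w = q
q ∧ q = q
b ∧ q = b

b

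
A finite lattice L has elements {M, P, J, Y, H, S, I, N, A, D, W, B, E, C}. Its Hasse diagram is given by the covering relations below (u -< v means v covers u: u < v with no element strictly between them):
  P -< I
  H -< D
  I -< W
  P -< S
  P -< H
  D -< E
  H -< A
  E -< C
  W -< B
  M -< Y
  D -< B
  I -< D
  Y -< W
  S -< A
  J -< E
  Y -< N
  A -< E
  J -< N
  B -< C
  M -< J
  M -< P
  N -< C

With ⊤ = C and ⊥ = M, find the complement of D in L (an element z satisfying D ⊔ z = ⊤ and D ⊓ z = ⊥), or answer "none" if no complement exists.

Need z with D ∨ z = C and D ∧ z = M.
Checking each element gives: N.

N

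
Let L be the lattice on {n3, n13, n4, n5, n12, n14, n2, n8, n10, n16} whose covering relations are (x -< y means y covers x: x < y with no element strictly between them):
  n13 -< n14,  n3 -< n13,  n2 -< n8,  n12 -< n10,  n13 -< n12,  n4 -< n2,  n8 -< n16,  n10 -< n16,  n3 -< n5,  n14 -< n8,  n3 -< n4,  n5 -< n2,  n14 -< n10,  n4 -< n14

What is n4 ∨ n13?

n14

Common upper bounds of {n4, n13}: n10, n14, n16, n8.
The least among these is n14.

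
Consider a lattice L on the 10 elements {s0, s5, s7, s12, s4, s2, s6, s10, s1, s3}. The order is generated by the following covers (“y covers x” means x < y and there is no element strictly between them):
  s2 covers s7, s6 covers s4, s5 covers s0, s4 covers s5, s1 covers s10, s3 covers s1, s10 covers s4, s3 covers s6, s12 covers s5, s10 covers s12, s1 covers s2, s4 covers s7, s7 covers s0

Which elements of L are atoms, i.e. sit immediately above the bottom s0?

s5, s7

The atoms are exactly the elements that cover s0: s5, s7.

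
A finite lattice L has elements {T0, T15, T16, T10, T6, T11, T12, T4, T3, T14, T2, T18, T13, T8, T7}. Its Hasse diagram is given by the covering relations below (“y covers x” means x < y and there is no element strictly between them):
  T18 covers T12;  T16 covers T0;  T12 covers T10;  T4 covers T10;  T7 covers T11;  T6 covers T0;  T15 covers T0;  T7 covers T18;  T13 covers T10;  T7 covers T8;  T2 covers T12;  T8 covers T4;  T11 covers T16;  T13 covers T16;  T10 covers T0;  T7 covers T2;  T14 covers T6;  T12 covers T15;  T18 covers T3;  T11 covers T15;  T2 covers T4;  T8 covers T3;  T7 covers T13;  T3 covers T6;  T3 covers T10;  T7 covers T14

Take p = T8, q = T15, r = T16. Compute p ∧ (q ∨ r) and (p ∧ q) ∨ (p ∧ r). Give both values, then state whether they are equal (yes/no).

T0; T0; yes

q ∨ r = T11, so p ∧ (q ∨ r) = T8 ∧ T11 = T0.
p ∧ q = T0 and p ∧ r = T0, so (p ∧ q) ∨ (p ∧ r) = T0 ∨ T0 = T0.
Equal: yes.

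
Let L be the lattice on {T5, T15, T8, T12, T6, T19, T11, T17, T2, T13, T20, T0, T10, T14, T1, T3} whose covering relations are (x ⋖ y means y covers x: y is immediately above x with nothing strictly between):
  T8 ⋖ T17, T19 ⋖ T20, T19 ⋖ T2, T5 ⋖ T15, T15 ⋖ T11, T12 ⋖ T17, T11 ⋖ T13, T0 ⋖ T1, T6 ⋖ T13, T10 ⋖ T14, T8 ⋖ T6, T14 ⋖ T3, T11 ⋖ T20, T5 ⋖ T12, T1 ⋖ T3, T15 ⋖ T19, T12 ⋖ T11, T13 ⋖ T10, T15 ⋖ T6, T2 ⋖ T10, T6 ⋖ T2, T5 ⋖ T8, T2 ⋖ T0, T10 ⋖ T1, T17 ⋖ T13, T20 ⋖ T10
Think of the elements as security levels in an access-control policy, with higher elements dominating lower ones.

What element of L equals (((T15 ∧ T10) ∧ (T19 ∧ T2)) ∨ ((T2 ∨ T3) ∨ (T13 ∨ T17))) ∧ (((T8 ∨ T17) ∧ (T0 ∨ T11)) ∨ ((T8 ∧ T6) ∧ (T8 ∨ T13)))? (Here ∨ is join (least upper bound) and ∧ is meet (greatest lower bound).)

T15 ∧ T10 = T15
T19 ∧ T2 = T19
T15 ∧ T19 = T15
T2 ∨ T3 = T3
T13 ∨ T17 = T13
T3 ∨ T13 = T3
T15 ∨ T3 = T3
T8 ∨ T17 = T17
T0 ∨ T11 = T1
T17 ∧ T1 = T17
T8 ∧ T6 = T8
T8 ∨ T13 = T13
T8 ∧ T13 = T8
T17 ∨ T8 = T17
T3 ∧ T17 = T17

T17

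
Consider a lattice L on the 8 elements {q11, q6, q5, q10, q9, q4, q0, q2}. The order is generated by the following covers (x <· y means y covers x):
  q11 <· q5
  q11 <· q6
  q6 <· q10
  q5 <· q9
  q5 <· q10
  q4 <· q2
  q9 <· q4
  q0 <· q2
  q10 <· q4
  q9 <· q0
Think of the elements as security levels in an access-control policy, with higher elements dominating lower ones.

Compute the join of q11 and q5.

Common upper bounds of {q11, q5}: q0, q10, q2, q4, q5, q9.
The least among these is q5.

q5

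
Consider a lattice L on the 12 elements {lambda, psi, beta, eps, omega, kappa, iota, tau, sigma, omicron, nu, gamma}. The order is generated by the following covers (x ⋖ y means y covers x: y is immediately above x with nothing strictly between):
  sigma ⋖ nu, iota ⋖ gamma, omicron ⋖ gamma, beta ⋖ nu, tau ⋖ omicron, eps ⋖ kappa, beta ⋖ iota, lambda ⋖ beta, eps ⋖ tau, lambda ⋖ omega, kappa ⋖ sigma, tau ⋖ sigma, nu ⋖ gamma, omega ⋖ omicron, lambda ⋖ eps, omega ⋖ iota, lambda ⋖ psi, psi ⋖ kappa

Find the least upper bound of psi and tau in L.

sigma

Common upper bounds of {psi, tau}: gamma, nu, sigma.
The least among these is sigma.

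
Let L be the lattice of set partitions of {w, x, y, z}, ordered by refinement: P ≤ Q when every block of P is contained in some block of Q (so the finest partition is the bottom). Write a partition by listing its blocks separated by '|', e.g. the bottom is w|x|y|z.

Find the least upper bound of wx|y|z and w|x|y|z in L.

wx|y|z

Common upper bounds of {wx|y|z, w|x|y|z}: wxyz, wxy|z, wxz|y, wx|yz, wx|y|z.
The least among these is wx|y|z.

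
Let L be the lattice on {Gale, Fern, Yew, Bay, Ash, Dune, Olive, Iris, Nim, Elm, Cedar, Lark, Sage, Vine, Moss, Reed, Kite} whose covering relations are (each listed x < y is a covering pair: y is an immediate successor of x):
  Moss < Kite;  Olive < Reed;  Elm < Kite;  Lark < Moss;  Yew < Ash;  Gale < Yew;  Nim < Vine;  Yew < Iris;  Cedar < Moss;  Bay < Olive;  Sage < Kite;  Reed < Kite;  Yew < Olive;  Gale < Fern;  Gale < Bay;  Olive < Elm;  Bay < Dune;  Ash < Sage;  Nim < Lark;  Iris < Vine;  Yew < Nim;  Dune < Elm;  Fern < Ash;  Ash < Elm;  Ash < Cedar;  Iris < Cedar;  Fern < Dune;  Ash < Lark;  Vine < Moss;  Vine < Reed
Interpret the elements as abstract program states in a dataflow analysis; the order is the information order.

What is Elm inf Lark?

Common lower bounds of {Elm, Lark}: Ash, Fern, Gale, Yew.
The greatest among these is Ash.

Ash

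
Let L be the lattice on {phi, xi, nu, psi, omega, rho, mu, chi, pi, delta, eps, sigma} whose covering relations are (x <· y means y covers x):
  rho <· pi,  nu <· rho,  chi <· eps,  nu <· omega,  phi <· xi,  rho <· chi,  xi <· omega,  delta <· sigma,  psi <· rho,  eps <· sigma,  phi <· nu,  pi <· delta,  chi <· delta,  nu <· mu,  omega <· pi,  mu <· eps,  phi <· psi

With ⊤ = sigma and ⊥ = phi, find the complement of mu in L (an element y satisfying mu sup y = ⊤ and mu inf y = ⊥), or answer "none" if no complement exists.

xi

Need y with mu ∨ y = sigma and mu ∧ y = phi.
Checking each element gives: xi.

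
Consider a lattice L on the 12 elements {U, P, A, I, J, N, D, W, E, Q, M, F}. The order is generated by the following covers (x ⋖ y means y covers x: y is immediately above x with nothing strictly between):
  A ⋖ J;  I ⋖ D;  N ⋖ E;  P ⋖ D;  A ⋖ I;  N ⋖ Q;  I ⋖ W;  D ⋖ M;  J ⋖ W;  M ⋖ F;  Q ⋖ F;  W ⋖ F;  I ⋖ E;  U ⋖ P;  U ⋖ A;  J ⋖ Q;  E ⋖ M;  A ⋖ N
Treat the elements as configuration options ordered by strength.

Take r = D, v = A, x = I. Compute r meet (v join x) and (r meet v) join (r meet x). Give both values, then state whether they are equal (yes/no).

I; I; yes

v join x = I, so r meet (v join x) = D meet I = I.
r meet v = A and r meet x = I, so (r meet v) join (r meet x) = A join I = I.
Equal: yes.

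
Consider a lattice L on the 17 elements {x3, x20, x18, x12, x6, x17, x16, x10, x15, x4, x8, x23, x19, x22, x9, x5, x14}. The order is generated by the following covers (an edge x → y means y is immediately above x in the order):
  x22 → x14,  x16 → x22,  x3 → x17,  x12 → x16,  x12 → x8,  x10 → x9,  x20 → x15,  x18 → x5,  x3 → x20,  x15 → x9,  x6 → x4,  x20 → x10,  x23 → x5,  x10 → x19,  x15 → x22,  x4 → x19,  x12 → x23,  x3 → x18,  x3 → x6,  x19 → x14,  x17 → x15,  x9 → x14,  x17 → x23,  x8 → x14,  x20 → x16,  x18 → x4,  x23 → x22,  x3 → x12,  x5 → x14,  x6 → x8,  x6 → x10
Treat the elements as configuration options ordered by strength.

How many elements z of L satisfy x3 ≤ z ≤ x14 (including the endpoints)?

The interval [x3, x14] = {x10, x12, x14, x15, x16, x17, x18, x19, x20, x22, x23, x3, x4, x5, x6, x8, x9}, which has 17 elements.

17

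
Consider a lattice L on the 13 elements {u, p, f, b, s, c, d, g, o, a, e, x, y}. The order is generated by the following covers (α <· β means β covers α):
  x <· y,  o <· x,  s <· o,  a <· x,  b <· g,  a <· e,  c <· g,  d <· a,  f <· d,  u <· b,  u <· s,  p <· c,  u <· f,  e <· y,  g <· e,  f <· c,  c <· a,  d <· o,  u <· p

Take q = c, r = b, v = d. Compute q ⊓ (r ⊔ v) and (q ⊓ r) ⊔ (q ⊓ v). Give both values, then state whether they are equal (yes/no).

r ⊔ v = e, so q ⊓ (r ⊔ v) = c ⊓ e = c.
q ⊓ r = u and q ⊓ v = f, so (q ⊓ r) ⊔ (q ⊓ v) = u ⊔ f = f.
Equal: no.

c; f; no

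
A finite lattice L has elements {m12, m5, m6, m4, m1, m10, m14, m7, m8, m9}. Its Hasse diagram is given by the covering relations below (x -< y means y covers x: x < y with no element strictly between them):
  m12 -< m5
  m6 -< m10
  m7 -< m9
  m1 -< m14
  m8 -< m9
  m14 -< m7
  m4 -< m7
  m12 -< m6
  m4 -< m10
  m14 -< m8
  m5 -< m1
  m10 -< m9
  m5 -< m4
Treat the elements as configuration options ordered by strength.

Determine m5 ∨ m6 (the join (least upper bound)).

m10

Common upper bounds of {m5, m6}: m10, m9.
The least among these is m10.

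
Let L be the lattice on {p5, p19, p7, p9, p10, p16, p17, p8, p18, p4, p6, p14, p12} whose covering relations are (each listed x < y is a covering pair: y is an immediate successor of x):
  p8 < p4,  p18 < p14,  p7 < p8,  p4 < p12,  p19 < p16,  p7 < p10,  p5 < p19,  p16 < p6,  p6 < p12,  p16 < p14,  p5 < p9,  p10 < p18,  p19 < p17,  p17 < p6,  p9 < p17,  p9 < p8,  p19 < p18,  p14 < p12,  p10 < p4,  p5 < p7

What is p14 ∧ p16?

Common lower bounds of {p14, p16}: p16, p19, p5.
The greatest among these is p16.

p16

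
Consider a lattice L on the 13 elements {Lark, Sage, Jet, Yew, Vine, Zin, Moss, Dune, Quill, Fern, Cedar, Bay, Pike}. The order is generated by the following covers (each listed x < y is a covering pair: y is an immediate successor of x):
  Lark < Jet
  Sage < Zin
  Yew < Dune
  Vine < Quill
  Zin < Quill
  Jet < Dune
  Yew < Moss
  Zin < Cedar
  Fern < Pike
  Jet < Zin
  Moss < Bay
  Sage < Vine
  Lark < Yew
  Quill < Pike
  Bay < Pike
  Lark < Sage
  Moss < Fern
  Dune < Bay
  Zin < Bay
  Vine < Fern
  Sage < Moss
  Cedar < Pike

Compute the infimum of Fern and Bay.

Common lower bounds of {Fern, Bay}: Lark, Moss, Sage, Yew.
The greatest among these is Moss.

Moss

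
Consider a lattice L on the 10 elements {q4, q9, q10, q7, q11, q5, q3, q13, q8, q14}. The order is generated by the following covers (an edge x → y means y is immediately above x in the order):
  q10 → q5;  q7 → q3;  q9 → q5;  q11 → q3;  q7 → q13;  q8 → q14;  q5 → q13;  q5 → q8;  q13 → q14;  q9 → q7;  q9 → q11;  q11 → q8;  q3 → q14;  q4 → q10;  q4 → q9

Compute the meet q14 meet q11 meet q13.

Common lower bounds of {q14, q11, q13}: q4, q9.
The greatest among these is q9.

q9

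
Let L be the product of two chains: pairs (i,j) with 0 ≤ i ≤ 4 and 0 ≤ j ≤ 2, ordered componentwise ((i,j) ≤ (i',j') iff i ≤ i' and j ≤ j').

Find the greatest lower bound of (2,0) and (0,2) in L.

(0,0)

Common lower bounds of {(2,0), (0,2)}: (0,0).
The greatest among these is (0,0).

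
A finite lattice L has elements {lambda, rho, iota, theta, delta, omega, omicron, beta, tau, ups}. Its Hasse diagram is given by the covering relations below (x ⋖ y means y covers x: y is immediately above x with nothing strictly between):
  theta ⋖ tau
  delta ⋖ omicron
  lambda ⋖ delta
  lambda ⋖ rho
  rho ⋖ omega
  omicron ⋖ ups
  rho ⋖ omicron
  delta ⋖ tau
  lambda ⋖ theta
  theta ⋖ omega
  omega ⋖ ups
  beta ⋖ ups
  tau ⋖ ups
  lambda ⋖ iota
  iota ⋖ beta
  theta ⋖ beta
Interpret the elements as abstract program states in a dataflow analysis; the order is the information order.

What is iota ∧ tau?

lambda

Common lower bounds of {iota, tau}: lambda.
The greatest among these is lambda.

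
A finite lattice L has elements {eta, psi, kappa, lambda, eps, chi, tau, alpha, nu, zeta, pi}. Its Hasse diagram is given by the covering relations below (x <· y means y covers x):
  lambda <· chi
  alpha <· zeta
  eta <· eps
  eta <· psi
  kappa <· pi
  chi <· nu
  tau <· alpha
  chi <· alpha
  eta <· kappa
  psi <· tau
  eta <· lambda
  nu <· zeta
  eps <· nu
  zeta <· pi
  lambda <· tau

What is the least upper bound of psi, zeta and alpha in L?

zeta

Common upper bounds of {psi, zeta, alpha}: pi, zeta.
The least among these is zeta.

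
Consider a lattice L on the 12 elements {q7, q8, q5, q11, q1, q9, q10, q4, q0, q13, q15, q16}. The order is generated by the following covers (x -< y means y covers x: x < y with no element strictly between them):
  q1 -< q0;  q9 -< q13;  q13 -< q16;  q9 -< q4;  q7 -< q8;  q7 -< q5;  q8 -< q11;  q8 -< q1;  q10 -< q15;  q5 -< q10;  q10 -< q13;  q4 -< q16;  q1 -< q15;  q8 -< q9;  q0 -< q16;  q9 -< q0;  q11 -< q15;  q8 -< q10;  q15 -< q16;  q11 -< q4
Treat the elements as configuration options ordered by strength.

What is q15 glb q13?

Common lower bounds of {q15, q13}: q10, q5, q7, q8.
The greatest among these is q10.

q10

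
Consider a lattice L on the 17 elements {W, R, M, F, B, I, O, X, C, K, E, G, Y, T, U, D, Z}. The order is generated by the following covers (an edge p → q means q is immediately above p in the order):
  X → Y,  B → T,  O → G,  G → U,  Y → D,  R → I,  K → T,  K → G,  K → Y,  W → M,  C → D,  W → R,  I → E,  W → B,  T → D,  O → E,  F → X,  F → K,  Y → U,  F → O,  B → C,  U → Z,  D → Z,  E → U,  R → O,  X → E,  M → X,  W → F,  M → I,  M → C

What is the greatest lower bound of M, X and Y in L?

M

Common lower bounds of {M, X, Y}: M, W.
The greatest among these is M.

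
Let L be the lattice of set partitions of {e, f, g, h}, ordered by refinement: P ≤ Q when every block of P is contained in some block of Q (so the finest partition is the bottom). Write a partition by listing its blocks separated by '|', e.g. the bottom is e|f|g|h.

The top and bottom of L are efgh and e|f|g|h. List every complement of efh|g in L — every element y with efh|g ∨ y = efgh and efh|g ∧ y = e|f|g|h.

eg|f|h, e|fg|h, e|f|gh

Need y with efh|g ∨ y = efgh and efh|g ∧ y = e|f|g|h.
Checking each element gives: eg|f|h, e|fg|h, e|f|gh.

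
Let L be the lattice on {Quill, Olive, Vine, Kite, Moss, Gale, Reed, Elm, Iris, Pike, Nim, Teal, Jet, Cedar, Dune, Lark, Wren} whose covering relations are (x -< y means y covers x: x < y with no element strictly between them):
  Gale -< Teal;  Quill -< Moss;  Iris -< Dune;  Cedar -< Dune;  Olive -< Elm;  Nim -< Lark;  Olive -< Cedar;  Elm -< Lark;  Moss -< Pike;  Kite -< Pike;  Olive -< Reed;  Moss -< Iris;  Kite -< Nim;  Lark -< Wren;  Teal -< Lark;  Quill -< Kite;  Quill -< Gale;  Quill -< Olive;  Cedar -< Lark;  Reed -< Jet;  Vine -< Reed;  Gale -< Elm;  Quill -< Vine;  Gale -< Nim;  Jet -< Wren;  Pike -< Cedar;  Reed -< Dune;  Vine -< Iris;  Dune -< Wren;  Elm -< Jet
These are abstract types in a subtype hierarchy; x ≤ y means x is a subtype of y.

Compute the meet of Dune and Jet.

Reed

Common lower bounds of {Dune, Jet}: Olive, Quill, Reed, Vine.
The greatest among these is Reed.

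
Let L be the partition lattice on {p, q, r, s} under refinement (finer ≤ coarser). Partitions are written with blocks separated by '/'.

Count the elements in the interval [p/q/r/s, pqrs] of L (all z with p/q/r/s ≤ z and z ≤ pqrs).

The interval [p/q/r/s, pqrs] = {p/q/r/s, p/q/rs, p/qr/s, p/qrs, p/qs/r, pq/r/s, pq/rs, pqr/s, pqrs, pqs/r, pr/q/s, pr/qs, prs/q, ps/q/r, ps/qr}, which has 15 elements.

15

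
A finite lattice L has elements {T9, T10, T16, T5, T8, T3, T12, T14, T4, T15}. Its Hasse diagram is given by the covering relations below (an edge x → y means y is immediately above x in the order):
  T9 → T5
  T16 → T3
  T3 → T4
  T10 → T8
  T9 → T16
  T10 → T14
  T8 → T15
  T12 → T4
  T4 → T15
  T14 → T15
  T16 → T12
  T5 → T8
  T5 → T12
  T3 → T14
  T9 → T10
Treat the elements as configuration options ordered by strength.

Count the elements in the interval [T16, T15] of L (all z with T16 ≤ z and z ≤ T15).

The interval [T16, T15] = {T12, T14, T15, T16, T3, T4}, which has 6 elements.

6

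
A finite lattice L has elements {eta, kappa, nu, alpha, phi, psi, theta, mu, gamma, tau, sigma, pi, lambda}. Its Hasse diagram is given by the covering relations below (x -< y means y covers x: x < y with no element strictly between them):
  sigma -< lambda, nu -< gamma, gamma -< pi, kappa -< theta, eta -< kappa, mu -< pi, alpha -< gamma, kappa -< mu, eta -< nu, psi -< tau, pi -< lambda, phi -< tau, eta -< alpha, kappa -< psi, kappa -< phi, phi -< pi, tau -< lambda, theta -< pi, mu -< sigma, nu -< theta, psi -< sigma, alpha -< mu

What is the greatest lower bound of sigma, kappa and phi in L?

kappa

Common lower bounds of {sigma, kappa, phi}: eta, kappa.
The greatest among these is kappa.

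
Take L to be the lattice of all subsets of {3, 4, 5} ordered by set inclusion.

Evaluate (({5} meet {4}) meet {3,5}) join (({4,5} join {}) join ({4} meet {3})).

{4,5}

{5} ∧ {4} = {}
{} ∧ {3,5} = {}
{4,5} ∨ {} = {4,5}
{4} ∧ {3} = {}
{4,5} ∨ {} = {4,5}
{} ∨ {4,5} = {4,5}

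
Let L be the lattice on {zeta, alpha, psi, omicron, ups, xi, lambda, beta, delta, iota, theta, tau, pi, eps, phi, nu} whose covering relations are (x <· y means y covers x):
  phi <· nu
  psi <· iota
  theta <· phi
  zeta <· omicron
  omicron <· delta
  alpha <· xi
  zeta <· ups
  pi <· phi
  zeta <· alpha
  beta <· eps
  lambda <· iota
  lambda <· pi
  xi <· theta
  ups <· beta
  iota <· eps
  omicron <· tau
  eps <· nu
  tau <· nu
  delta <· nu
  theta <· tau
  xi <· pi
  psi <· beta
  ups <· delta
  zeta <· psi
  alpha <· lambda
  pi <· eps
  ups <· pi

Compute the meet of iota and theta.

alpha

Common lower bounds of {iota, theta}: alpha, zeta.
The greatest among these is alpha.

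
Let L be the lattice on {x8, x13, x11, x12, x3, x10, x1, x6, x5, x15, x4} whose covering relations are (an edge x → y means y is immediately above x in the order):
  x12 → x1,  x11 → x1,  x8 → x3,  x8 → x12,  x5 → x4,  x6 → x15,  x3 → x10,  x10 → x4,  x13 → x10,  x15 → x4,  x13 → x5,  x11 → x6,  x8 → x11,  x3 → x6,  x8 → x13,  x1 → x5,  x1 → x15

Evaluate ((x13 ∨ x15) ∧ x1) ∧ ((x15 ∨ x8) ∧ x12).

x12

x13 ∨ x15 = x4
x4 ∧ x1 = x1
x15 ∨ x8 = x15
x15 ∧ x12 = x12
x1 ∧ x12 = x12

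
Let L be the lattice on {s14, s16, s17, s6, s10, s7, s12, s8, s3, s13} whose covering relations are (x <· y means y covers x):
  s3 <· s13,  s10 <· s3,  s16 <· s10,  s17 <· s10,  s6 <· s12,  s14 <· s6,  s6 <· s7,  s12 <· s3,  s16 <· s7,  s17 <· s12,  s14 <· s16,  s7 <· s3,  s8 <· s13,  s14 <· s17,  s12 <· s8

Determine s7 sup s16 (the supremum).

s7

Common upper bounds of {s7, s16}: s13, s3, s7.
The least among these is s7.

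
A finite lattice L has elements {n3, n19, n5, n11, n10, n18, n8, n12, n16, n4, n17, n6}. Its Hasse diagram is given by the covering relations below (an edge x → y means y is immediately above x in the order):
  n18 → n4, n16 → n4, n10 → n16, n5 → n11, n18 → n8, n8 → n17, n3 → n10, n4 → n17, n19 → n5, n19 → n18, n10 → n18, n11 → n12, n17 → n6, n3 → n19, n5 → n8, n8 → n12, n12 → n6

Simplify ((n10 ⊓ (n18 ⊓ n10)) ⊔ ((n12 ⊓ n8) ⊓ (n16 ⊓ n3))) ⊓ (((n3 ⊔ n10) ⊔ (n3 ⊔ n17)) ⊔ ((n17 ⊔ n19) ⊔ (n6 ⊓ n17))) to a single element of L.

n18 ∧ n10 = n10
n10 ∧ n10 = n10
n12 ∧ n8 = n8
n16 ∧ n3 = n3
n8 ∧ n3 = n3
n10 ∨ n3 = n10
n3 ∨ n10 = n10
n3 ∨ n17 = n17
n10 ∨ n17 = n17
n17 ∨ n19 = n17
n6 ∧ n17 = n17
n17 ∨ n17 = n17
n17 ∨ n17 = n17
n10 ∧ n17 = n10

n10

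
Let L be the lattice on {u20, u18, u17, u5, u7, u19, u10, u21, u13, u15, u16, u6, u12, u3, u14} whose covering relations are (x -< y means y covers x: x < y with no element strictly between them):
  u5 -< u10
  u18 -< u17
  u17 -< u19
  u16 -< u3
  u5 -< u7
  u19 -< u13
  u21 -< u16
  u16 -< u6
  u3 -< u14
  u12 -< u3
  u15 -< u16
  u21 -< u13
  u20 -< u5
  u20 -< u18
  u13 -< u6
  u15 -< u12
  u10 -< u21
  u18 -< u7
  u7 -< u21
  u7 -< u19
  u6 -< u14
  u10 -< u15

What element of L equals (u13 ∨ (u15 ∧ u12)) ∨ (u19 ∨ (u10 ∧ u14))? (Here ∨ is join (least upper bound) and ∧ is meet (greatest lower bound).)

u6

u15 ∧ u12 = u15
u13 ∨ u15 = u6
u10 ∧ u14 = u10
u19 ∨ u10 = u13
u6 ∨ u13 = u6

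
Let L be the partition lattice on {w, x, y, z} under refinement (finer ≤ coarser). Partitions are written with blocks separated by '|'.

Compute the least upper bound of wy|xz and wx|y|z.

wxyz

Common upper bounds of {wy|xz, wx|y|z}: wxyz.
The least among these is wxyz.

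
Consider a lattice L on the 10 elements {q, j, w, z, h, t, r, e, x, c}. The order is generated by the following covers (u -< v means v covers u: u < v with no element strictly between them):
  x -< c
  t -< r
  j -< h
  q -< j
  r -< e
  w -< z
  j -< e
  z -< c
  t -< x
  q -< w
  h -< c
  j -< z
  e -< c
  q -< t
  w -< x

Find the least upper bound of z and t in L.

c

Common upper bounds of {z, t}: c.
The least among these is c.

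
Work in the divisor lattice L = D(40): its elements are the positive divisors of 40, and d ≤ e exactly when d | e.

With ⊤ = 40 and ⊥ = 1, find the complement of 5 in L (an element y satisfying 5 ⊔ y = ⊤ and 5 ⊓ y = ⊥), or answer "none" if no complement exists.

8

Need y with 5 ∨ y = 40 and 5 ∧ y = 1.
Checking each element gives: 8.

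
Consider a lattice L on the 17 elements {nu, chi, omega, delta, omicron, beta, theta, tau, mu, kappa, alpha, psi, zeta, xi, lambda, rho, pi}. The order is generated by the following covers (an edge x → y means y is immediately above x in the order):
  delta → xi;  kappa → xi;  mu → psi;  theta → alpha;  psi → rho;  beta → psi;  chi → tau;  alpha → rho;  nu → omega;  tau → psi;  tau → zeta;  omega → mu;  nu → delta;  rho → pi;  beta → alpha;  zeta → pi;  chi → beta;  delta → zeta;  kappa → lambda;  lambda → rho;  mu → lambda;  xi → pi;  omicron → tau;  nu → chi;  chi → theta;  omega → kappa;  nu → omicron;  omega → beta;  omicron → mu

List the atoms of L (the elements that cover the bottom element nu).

chi, delta, omega, omicron

The atoms are exactly the elements that cover nu: chi, delta, omega, omicron.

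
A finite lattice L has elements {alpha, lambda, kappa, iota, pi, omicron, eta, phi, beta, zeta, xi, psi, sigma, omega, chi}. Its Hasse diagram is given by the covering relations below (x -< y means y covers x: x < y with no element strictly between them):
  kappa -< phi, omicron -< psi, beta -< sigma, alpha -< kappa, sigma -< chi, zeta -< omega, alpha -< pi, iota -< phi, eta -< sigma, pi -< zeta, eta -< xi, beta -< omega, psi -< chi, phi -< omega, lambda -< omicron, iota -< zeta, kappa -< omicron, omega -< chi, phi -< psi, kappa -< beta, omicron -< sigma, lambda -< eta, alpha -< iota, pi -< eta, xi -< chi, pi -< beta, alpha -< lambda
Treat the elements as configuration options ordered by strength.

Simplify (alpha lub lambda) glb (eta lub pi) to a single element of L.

alpha ∨ lambda = lambda
eta ∨ pi = eta
lambda ∧ eta = lambda

lambda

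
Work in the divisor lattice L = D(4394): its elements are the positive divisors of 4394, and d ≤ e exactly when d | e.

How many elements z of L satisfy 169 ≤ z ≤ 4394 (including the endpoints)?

4

The interval [169, 4394] = {169, 2197, 338, 4394}, which has 4 elements.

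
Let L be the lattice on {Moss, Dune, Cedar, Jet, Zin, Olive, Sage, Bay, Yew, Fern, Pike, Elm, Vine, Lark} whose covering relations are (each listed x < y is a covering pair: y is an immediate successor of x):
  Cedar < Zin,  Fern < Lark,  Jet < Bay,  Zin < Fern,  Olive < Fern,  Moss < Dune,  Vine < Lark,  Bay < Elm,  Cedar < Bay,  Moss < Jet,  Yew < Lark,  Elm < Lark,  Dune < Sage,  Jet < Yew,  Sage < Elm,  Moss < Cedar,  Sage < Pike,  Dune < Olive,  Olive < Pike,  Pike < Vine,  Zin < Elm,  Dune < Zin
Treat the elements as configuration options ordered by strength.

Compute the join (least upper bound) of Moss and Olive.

Common upper bounds of {Moss, Olive}: Fern, Lark, Olive, Pike, Vine.
The least among these is Olive.

Olive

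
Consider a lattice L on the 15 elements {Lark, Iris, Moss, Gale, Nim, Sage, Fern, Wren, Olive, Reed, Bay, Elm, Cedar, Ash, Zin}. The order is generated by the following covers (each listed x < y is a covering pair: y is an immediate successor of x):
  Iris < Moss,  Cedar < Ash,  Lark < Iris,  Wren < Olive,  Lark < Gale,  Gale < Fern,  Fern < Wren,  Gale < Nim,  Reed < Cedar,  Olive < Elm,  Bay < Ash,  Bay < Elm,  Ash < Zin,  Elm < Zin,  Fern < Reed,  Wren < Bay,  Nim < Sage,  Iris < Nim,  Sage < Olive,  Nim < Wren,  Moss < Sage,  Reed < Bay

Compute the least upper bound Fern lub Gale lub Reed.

Reed

Common upper bounds of {Fern, Gale, Reed}: Ash, Bay, Cedar, Elm, Reed, Zin.
The least among these is Reed.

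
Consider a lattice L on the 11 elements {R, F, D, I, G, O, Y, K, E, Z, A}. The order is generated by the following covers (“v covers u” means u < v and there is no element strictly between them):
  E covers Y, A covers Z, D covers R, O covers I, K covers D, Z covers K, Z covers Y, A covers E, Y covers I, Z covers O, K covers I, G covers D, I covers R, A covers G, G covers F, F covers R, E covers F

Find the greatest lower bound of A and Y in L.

Common lower bounds of {A, Y}: I, R, Y.
The greatest among these is Y.

Y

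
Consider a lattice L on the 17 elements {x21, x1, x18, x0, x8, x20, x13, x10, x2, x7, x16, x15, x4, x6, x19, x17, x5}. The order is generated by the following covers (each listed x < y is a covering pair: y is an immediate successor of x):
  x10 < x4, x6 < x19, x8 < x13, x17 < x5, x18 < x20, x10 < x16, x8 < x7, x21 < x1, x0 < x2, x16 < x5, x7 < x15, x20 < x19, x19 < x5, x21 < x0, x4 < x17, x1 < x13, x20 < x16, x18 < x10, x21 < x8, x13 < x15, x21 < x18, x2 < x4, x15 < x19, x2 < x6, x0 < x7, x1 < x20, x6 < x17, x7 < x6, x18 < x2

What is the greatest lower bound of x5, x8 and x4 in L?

Common lower bounds of {x5, x8, x4}: x21.
The greatest among these is x21.

x21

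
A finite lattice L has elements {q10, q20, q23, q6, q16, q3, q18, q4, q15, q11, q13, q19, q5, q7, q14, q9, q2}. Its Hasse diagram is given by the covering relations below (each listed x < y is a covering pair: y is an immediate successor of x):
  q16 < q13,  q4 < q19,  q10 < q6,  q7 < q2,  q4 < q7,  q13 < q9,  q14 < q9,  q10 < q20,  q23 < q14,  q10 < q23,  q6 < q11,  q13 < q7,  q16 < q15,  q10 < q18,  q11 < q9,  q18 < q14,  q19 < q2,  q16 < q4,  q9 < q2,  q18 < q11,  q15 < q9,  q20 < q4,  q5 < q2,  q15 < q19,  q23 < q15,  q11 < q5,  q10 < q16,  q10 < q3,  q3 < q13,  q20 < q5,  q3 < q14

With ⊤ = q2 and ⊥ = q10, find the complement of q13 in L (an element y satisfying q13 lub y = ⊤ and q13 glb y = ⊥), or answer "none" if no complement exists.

Need y with q13 ∨ y = q2 and q13 ∧ y = q10.
Checking each element gives: q5.

q5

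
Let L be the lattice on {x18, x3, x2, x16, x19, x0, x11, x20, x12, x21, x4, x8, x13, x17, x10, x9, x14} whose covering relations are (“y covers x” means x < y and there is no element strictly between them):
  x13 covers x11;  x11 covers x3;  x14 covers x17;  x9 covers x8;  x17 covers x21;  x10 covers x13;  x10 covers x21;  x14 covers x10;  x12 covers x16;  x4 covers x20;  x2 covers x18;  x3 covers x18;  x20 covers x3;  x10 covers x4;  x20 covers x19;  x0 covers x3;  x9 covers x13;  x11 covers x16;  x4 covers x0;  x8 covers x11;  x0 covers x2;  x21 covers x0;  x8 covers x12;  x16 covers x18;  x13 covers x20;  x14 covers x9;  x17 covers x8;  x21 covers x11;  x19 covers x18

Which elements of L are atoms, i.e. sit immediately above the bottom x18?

x16, x19, x2, x3

The atoms are exactly the elements that cover x18: x16, x19, x2, x3.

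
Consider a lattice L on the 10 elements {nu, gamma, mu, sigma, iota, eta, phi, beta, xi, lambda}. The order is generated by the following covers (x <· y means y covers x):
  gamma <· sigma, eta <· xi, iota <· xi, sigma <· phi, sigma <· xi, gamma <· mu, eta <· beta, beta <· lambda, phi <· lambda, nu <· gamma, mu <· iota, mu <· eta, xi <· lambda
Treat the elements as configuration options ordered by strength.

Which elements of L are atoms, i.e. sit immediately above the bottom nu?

The atoms are exactly the elements that cover nu: gamma.

gamma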